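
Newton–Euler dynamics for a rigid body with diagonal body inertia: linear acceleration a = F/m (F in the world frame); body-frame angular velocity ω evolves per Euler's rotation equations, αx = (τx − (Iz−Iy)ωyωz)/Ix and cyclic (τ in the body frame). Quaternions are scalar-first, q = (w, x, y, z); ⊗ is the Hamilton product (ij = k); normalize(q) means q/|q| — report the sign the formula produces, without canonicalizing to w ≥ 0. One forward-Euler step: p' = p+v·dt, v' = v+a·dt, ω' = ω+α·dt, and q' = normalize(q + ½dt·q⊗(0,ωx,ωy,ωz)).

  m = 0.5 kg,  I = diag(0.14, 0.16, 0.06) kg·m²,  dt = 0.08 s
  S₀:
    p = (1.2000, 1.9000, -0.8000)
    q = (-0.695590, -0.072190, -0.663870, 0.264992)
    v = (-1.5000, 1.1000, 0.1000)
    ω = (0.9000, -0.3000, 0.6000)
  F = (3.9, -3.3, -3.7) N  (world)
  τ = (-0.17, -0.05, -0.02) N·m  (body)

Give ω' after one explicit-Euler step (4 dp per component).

ω' = (0.7926, -0.3466, 0.5805)

α = I⁻¹(τ − ω×Iω) = (-1.3429, -0.5825, -0.2433)
ω' = ω + α·dt = (0.7926, -0.3466, 0.5805)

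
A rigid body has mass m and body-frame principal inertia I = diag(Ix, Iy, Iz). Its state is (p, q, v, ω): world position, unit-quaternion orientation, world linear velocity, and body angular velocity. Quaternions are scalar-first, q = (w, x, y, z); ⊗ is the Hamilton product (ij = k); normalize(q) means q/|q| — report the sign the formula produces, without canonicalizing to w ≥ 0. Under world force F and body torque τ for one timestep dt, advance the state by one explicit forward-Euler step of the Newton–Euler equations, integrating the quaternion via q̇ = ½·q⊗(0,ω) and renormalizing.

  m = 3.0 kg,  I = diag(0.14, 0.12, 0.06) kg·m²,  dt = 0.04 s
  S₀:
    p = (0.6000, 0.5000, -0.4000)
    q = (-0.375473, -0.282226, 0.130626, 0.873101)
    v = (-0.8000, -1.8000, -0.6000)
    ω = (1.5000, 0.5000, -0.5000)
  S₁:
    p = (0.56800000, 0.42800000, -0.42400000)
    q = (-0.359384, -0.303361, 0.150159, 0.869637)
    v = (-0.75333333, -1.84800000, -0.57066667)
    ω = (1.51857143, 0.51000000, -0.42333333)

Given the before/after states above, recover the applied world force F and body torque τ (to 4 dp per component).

F = (3.5000, -3.6000, 2.2000)
τ = (0.0800, -0.0300, 0.1000)

Δω = ω₁−ω₀ = (0.01857143, 0.01000000, 0.07666667)
I·α + gyro = (0.0800, -0.0300, 0.1000)
v₁ − v₀ = (0.04666667, -0.04800000, 0.02933333)
F = m·Δv/dt = (3.5000, -3.6000, 2.2000)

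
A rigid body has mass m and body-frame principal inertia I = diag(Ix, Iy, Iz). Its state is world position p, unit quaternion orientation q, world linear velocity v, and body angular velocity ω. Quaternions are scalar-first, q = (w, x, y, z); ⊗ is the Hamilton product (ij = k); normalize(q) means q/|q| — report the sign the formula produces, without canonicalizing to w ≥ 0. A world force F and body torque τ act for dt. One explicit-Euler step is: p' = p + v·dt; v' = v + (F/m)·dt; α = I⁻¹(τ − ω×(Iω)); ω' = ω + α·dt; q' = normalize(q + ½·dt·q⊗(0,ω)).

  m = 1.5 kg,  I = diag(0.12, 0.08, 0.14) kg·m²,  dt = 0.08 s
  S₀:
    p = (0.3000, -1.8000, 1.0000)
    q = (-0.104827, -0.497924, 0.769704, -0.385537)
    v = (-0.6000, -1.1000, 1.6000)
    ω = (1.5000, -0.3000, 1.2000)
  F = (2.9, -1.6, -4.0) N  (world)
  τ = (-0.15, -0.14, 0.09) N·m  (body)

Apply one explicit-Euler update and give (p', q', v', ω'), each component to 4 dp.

ω×(Iω) gyroscopic = (-0.0216, -0.0360, 0.0180)
(τ − ω×Iω)/I = (-1.0700, -1.3000, 0.5143)
ω' = ω + α·dt = (1.4144, -0.4040, 1.2411)
q⊗(0,ω) = (1.4404416, 0.6507432, 0.0506514, -1.1309712)
updated quaternion q' = (-0.0471, -0.4705, 0.7694, -0.4295)
linear accel F/m = (1.9333, -1.0667, -2.6667)
p + v·dt = (0.2520, -1.8880, 1.1280)
new velocity v' = (-0.4453, -1.1853, 1.3867)

p' = (0.2520, -1.8880, 1.1280)
q' = (-0.0471, -0.4705, 0.7694, -0.4295)
v' = (-0.4453, -1.1853, 1.3867)
ω' = (1.4144, -0.4040, 1.2411)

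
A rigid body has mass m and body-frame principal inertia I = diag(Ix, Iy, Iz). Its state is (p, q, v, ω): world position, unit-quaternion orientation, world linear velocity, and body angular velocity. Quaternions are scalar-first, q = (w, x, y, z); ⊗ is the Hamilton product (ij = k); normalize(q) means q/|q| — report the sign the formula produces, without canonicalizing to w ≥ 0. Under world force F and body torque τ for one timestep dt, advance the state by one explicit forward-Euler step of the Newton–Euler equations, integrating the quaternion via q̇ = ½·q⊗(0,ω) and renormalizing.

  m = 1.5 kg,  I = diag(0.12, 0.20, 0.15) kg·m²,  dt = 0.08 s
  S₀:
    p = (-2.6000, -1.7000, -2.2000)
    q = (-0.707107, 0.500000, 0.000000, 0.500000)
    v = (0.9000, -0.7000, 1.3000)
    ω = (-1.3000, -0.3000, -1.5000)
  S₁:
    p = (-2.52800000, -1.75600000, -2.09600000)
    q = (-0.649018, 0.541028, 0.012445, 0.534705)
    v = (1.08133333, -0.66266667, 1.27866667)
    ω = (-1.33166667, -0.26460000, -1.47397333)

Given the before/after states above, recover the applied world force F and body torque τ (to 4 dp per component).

F = (3.4000, 0.7000, -0.4000)
τ = (-0.0700, 0.0300, 0.0800)

ω₁ − ω₀ = (-0.03166667, 0.03540000, 0.02602667)
gyro term ω₀×Iω₀ = (-0.0225, -0.0585, 0.0312)
τ = I·(Δω/dt) + ω₀×(Iω₀) = (-0.0700, 0.0300, 0.0800)
velocity change Δv = (0.18133333, 0.03733333, -0.02133333)
applied force F = (3.4000, 0.7000, -0.4000)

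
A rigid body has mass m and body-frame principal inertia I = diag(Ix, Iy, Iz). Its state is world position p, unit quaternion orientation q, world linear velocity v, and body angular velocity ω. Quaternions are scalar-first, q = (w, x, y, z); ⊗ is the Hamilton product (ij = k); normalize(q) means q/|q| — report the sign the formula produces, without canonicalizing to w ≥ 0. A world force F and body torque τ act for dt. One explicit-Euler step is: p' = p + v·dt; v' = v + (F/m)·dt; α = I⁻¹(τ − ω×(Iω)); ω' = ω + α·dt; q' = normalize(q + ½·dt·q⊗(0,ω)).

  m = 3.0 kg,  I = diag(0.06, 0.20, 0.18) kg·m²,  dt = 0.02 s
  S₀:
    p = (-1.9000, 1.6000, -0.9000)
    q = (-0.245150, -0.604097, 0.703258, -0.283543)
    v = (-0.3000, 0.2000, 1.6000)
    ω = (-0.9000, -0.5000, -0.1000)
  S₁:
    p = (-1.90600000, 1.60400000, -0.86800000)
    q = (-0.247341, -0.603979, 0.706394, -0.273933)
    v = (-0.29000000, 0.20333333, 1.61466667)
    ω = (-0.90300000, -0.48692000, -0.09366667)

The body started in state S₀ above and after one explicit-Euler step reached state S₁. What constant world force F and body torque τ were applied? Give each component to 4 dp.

velocity change Δv = (0.01000000, 0.00333333, 0.01466667)
applied force F = (1.5000, 0.5000, 2.2000)
Δω = ω₁−ω₀ = (-0.00300000, 0.01308000, 0.00633333)
I·α + gyro = (-0.0100, 0.1200, 0.1200)

F = (1.5000, 0.5000, 2.2000)
τ = (-0.0100, 0.1200, 0.1200)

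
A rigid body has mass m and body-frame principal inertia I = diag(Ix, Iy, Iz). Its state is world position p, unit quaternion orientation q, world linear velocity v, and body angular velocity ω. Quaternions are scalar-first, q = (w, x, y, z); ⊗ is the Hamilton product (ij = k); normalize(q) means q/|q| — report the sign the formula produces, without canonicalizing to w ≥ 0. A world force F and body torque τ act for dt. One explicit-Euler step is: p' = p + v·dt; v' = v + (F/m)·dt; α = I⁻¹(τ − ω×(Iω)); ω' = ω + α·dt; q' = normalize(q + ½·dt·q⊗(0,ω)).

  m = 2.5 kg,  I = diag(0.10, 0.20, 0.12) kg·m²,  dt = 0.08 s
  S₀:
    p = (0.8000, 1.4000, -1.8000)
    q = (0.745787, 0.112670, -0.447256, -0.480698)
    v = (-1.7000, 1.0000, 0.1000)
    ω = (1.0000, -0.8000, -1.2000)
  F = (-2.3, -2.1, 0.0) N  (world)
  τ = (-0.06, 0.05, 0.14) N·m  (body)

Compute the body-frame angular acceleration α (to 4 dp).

precession coupling ω×(Iω) = (-0.0768, 0.0240, -0.0800)
(τ − ω×Iω)/I = (0.1680, 0.1300, 1.8333)

α = (0.1680, 0.1300, 1.8333)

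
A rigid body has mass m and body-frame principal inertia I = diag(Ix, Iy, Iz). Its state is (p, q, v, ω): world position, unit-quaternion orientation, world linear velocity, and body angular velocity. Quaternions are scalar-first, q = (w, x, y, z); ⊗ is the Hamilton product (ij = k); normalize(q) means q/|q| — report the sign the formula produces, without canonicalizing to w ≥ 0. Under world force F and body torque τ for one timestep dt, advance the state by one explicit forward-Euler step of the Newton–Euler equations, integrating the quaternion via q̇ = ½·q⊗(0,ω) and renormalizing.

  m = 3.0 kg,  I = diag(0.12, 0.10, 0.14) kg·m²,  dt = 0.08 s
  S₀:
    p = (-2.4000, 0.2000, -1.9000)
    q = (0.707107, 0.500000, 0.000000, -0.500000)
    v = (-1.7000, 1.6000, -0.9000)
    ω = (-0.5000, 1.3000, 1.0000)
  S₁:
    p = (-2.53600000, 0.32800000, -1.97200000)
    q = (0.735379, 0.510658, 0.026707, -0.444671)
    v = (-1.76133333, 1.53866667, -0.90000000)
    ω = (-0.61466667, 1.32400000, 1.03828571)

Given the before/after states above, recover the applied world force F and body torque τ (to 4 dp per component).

F = (-2.3000, -2.3000, 0.0000)
τ = (-0.1200, 0.0400, 0.0800)

Δv = v₁−v₀ = (-0.06133333, -0.06133333, 0.00000000)
m·(v₁−v₀)/dt = (-2.3000, -2.3000, 0.0000)
ω₁ − ω₀ = (-0.11466667, 0.02400000, 0.03828571)
I·α + gyro = (-0.1200, 0.0400, 0.0800)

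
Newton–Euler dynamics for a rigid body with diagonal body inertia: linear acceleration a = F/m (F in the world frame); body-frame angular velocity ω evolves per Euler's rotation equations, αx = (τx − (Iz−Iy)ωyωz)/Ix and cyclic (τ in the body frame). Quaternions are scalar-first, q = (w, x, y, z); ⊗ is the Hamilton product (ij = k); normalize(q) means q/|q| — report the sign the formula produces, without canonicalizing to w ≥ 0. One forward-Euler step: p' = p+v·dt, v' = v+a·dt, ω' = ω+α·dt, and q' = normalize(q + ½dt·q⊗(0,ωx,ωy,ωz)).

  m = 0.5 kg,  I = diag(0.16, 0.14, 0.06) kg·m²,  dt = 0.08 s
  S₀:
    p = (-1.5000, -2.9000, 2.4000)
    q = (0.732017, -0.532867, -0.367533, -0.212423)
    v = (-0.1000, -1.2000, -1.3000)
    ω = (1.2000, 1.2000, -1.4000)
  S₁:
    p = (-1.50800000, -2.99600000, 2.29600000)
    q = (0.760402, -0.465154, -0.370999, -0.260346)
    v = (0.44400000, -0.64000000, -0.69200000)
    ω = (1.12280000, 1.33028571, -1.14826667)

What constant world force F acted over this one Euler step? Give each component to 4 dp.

F = (3.4000, 3.5000, 3.8000)

velocity change Δv = (0.54400000, 0.56000000, 0.60800000)
applied force F = (3.4000, 3.5000, 3.8000)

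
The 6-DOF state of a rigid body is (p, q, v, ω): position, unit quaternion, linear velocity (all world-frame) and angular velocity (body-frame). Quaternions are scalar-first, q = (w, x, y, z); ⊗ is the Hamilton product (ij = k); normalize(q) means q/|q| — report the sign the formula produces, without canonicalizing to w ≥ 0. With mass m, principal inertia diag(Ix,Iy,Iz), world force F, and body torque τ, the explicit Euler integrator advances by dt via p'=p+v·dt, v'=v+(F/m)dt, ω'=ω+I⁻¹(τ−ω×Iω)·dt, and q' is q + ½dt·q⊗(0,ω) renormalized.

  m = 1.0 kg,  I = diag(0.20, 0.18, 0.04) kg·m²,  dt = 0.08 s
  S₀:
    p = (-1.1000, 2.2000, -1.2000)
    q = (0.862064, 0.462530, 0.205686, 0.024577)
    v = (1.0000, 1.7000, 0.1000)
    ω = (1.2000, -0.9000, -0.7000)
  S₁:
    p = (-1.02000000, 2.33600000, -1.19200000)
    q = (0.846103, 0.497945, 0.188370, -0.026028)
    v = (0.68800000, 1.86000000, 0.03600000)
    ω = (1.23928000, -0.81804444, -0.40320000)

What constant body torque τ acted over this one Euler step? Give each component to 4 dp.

Δω = ω₁−ω₀ = (0.03928000, 0.08195556, 0.29680000)
gyro term ω₀×Iω₀ = (-0.0882, -0.1344, 0.0216)
τ = I·(Δω/dt) + ω₀×(Iω₀) = (0.0100, 0.0500, 0.1700)

τ = (0.0100, 0.0500, 0.1700)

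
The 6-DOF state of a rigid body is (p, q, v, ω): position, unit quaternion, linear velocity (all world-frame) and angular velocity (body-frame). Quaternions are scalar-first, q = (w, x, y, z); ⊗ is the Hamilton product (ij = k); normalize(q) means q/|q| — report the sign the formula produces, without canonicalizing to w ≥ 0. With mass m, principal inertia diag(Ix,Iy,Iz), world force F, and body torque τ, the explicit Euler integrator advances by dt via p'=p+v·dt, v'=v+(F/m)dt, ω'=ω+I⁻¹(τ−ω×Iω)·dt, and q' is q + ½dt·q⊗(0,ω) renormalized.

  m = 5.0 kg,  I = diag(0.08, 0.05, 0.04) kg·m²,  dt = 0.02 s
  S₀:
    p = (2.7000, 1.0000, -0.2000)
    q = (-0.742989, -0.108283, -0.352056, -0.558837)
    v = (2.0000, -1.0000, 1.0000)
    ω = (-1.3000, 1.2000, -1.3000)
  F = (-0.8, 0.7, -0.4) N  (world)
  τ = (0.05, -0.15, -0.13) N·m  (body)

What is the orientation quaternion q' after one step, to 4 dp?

Hamilton product q⊗(0,ω) = (-0.4447888, 2.0941629, -0.3058666, 0.3782733)
q' = normalize(q + ½dt·q⊗(0,ω)) = (-0.7473, -0.0873, -0.3550, -0.5549)

q' = (-0.7473, -0.0873, -0.3550, -0.5549)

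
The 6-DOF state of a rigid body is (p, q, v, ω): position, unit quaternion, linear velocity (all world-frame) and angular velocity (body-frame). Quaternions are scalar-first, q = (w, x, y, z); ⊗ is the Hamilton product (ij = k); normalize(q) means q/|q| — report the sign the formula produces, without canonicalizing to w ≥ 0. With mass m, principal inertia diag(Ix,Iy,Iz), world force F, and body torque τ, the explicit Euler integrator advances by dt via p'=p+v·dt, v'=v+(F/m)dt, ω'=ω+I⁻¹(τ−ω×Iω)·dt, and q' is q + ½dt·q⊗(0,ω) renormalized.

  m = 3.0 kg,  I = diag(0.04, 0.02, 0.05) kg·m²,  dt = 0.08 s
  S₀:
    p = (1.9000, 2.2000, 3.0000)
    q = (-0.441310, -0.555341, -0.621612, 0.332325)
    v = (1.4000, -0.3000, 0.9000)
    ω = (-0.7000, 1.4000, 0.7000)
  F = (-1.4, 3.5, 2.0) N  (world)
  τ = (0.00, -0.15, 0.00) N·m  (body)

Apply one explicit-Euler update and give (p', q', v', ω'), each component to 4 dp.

(τ − ω×Iω)/I = (-0.7350, -7.7450, -0.3920)
ω + α·dt = (-0.7588, 0.7804, 0.6686)
Hamilton product q⊗(0,ω) = (0.2488906, -0.5914664, -0.4617228, -1.5215228)
q' = normalize(q + ½dt·q⊗(0,ω)) = (-0.4303, -0.5776, -0.6386, 0.2708)
a = F/m = (-0.4667, 1.1667, 0.6667)
p + v·dt = (2.0120, 2.1760, 3.0720)
v + (F/m)dt = (1.3627, -0.2067, 0.9533)

p' = (2.0120, 2.1760, 3.0720)
q' = (-0.4303, -0.5776, -0.6386, 0.2708)
v' = (1.3627, -0.2067, 0.9533)
ω' = (-0.7588, 0.7804, 0.6686)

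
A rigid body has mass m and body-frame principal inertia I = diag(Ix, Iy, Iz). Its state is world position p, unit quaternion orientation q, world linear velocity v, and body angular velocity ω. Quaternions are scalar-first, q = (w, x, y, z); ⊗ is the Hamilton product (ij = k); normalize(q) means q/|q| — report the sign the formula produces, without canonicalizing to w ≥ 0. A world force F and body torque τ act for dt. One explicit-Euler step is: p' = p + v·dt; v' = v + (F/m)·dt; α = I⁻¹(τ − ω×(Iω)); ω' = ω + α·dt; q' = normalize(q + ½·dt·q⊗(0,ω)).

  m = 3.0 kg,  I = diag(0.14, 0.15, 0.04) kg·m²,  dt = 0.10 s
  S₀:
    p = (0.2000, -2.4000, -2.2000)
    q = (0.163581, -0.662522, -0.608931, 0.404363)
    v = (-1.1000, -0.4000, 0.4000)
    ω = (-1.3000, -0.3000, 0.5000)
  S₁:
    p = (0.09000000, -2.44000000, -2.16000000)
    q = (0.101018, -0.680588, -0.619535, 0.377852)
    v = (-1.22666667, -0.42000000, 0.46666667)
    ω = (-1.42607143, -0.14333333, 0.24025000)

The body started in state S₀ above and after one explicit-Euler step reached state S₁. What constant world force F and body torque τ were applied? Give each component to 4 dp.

F = (-3.8000, -0.6000, 2.0000)
τ = (-0.1600, 0.1700, -0.1000)

Δω = ω₁−ω₀ = (-0.12607143, 0.15666667, -0.25975000)
I·α + gyro = (-0.1600, 0.1700, -0.1000)
v₁ − v₀ = (-0.12666667, -0.02000000, 0.06666667)
applied force F = (-3.8000, -0.6000, 2.0000)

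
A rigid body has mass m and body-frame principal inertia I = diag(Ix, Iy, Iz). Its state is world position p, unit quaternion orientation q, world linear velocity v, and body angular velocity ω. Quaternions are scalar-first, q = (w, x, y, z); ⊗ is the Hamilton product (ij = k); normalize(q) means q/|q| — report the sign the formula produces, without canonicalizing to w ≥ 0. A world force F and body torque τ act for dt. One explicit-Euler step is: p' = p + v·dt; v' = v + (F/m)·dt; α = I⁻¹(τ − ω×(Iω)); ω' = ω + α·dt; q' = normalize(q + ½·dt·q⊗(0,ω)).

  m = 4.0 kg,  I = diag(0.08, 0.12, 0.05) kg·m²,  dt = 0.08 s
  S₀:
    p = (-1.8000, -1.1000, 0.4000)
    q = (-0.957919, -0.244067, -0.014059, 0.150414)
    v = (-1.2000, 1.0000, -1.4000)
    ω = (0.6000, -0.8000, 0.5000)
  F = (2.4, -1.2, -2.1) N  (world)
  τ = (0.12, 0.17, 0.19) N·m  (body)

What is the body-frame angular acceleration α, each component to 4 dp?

ω×(Iω) gyroscopic = (0.0280, 0.0090, -0.0192)
α = I⁻¹(τ − ω×Iω) = (1.1500, 1.3417, 4.1840)

α = (1.1500, 1.3417, 4.1840)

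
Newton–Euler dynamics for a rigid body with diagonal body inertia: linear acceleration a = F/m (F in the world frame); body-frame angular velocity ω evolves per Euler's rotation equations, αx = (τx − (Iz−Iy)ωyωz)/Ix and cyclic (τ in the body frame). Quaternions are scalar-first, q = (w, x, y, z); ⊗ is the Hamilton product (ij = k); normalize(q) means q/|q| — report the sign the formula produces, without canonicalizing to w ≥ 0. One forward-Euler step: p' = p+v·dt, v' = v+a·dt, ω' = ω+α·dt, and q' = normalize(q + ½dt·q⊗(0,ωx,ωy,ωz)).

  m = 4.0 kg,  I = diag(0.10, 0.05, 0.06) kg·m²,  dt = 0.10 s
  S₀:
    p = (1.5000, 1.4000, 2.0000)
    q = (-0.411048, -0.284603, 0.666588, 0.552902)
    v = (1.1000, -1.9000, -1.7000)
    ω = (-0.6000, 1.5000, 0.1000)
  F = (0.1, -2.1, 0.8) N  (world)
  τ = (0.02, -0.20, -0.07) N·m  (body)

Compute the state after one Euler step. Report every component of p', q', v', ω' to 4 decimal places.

p' = (1.6100, 1.2100, 1.8300)
q' = (-0.4708, -0.3094, 0.6186, 0.5477)
v' = (1.1025, -1.9525, -1.6800)
ω' = (-0.5815, 1.1048, -0.0917)

ω×(Iω) gyroscopic = (0.0015, -0.0024, 0.0450)
angular accel α = (0.1850, -3.9520, -1.9167)
ω' = ω + α·dt = (-0.5815, 1.1048, -0.0917)
Hamilton product q⊗(0,ω) = (-1.2259340, -0.5160654, -0.9198529, -0.0680565)
updated quaternion q' = (-0.4708, -0.3094, 0.6186, 0.5477)
linear accel F/m = (0.0250, -0.5250, 0.2000)
p' = p + v·dt = (1.6100, 1.2100, 1.8300)
new velocity v' = (1.1025, -1.9525, -1.6800)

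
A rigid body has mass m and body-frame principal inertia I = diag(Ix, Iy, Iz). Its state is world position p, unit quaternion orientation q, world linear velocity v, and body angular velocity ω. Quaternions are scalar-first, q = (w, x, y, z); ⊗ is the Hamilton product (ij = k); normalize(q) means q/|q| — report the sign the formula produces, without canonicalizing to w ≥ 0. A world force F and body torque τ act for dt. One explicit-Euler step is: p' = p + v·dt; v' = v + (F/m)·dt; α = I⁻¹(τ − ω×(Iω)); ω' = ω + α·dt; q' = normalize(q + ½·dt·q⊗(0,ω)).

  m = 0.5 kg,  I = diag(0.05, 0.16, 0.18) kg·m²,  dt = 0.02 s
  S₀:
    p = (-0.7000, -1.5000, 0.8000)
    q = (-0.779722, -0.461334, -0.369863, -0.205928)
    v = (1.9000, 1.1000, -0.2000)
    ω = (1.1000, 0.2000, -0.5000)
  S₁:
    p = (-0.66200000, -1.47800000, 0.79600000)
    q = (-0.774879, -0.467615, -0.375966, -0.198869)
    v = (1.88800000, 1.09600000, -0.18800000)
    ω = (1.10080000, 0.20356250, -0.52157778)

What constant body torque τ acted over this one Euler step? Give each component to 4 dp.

ω₁ − ω₀ = (0.00080000, 0.00356250, -0.02157778)
τ = I·(Δω/dt) + ω₀×(Iω₀) = (0.0000, 0.1000, -0.1700)

τ = (0.0000, 0.1000, -0.1700)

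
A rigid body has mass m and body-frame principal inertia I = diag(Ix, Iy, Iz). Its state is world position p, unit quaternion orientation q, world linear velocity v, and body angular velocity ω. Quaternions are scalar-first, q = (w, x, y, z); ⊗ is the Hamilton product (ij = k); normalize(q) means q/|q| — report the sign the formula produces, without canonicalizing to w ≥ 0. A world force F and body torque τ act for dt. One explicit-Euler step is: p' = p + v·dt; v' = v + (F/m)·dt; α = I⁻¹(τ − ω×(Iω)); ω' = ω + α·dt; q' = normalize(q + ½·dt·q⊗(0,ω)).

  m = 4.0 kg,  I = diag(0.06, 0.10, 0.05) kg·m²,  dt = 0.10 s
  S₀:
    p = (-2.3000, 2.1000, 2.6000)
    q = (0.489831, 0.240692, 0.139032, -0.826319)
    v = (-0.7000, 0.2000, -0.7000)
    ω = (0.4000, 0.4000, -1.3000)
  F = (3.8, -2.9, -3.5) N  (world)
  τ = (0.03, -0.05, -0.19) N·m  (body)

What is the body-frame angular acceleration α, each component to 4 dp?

ω×(Iω) gyroscopic = (0.0260, -0.0052, 0.0064)
angular accel α = (0.0667, -0.4480, -3.9280)

α = (0.0667, -0.4480, -3.9280)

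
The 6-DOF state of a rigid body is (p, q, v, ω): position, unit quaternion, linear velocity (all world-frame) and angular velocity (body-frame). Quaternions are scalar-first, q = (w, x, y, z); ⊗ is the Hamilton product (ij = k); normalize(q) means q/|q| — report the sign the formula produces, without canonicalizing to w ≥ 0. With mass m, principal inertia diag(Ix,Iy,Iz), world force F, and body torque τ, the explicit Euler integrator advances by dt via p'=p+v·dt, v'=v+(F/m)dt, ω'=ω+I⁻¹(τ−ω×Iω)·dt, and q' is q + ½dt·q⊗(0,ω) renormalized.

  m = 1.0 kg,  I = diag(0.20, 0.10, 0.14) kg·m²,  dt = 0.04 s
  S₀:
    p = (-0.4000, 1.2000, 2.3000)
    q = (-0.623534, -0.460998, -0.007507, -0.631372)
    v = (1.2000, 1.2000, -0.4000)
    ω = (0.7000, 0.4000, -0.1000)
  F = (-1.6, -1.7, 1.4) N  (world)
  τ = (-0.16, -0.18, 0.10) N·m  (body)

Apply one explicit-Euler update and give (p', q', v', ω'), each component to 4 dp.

a = (-1.6000, -1.7000, 1.4000)
p + v·dt = (-0.3520, 1.2480, 2.2840)
v + (F/m)dt = (1.1360, 1.1320, -0.3440)
ω×(Iω) gyroscopic = (-0.0016, -0.0042, -0.0280)
α = I⁻¹(τ − ω×Iω) = (-0.7920, -1.7580, 0.9143)
ω + α·dt = (0.6683, 0.3297, -0.0634)
2q̇ = q⊗(0,ω) = (0.2625642, -0.1831743, -0.7374738, -0.1167909)
q + ½dt·q⊗(0,ω), renormalized = (-0.6182, -0.4646, -0.0223, -0.6336)

p' = (-0.3520, 1.2480, 2.2840)
q' = (-0.6182, -0.4646, -0.0223, -0.6336)
v' = (1.1360, 1.1320, -0.3440)
ω' = (0.6683, 0.3297, -0.0634)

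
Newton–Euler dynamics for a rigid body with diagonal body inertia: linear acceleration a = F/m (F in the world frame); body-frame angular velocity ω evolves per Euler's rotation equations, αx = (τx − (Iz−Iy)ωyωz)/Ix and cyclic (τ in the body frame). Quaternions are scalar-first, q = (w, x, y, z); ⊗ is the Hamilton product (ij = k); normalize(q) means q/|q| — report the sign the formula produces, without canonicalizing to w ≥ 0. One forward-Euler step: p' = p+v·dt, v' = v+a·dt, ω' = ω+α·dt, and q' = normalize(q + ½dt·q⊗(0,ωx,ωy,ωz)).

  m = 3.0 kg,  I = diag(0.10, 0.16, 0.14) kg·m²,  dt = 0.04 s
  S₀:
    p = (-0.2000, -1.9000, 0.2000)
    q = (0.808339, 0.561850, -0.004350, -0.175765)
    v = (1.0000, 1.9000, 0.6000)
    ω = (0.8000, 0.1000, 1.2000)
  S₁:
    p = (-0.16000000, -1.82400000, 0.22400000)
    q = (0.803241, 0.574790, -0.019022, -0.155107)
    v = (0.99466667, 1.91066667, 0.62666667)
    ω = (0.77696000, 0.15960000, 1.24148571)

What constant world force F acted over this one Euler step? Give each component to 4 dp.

Δv = v₁−v₀ = (-0.00533333, 0.01066667, 0.02666667)
F = m·Δv/dt = (-0.4000, 0.8000, 2.0000)

F = (-0.4000, 0.8000, 2.0000)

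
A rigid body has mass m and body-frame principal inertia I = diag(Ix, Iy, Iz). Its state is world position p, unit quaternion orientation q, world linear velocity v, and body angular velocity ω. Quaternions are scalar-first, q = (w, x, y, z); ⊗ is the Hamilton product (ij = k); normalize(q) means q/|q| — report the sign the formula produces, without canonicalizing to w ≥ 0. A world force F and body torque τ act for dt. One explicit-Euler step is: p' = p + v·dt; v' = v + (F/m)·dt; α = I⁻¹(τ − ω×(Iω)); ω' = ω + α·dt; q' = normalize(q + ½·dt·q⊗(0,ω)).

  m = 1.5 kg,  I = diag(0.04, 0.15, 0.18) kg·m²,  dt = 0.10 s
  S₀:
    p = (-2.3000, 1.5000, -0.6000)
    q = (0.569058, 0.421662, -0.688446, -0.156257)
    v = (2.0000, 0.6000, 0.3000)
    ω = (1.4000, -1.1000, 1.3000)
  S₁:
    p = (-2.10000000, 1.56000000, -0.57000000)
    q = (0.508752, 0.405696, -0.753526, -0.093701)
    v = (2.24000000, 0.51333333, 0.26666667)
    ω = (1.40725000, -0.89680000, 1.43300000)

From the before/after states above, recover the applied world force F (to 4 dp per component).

F = (3.6000, -1.3000, -0.5000)

Δv = v₁−v₀ = (0.24000000, -0.08666667, -0.03333333)
F = m·Δv/dt = (3.6000, -1.3000, -0.5000)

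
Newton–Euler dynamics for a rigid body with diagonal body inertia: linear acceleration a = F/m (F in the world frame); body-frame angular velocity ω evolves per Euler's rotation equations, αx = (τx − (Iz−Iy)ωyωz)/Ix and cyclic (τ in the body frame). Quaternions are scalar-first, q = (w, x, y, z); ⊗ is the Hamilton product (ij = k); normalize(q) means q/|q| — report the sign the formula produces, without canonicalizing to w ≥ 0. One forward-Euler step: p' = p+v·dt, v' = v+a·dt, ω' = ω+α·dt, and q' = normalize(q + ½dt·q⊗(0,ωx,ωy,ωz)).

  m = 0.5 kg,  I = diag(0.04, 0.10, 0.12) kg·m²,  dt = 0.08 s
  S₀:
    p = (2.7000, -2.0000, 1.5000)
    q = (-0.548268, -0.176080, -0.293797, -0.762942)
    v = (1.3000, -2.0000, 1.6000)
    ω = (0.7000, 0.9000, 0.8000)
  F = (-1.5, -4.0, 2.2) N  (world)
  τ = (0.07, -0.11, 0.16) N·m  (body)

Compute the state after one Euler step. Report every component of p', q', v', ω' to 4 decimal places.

p' = (2.8040, -2.1600, 1.6280)
q' = (-0.5076, -0.1731, -0.3288, -0.7774)
v' = (1.0600, -2.6400, 1.9520)
ω' = (0.8112, 0.8478, 0.8815)

a = F/m = (-3.0000, -8.0000, 4.4000)
new position p' = (2.8040, -2.1600, 1.6280)
v + (F/m)dt = (1.0600, -2.6400, 1.9520)
gyro term ω×Iω = (0.0144, -0.0448, 0.0378)
(τ − ω×Iω)/I = (1.3900, -0.6520, 1.0183)
ω + α·dt = (0.8112, 0.8478, 0.8815)
2q̇ = q⊗(0,ω) = (0.9980269, 0.0678226, -0.8866366, -0.3914285)
q + ½dt·q⊗(0,ω), renormalized = (-0.5076, -0.1731, -0.3288, -0.7774)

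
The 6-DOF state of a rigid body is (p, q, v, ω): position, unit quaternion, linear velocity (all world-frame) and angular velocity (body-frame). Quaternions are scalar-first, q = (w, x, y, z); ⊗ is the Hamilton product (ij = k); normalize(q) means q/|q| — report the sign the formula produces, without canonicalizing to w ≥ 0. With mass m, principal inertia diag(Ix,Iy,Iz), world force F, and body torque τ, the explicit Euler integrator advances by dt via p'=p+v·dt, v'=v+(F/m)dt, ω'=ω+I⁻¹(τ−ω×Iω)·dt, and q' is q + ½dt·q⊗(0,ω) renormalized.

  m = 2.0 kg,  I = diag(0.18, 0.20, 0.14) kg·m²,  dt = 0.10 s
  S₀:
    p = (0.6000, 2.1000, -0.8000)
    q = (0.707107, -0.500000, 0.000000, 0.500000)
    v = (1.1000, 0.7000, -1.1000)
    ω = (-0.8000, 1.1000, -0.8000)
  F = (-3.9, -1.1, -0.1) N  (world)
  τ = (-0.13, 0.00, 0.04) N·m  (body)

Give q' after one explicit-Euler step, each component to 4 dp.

Hamilton product q⊗(0,ω) = (0.0000000, -1.1156856, -0.0221823, -1.1156856)
q + ½dt·q⊗(0,ω), renormalized = (0.7049, -0.5541, -0.0011, 0.4428)

q' = (0.7049, -0.5541, -0.0011, 0.4428)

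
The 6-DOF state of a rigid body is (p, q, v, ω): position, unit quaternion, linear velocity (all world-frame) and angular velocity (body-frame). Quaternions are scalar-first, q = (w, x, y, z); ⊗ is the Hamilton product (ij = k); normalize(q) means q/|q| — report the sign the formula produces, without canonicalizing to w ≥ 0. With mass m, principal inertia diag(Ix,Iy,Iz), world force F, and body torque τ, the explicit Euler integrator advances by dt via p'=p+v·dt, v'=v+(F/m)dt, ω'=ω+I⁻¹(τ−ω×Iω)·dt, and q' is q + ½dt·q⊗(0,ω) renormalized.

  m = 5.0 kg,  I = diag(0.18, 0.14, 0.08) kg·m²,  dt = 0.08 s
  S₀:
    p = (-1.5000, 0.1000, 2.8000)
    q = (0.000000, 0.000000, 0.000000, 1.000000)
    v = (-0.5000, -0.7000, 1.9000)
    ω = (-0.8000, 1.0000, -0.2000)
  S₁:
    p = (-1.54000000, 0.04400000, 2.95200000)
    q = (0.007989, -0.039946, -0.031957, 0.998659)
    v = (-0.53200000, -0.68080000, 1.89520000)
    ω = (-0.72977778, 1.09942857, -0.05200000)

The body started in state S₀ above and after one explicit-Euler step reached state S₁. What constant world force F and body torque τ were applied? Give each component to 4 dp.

F = (-2.0000, 1.2000, -0.3000)
τ = (0.1700, 0.1900, 0.1800)

ω₁ − ω₀ = (0.07022222, 0.09942857, 0.14800000)
precession coupling = (0.0120, 0.0160, 0.0320)
applied torque τ = (0.1700, 0.1900, 0.1800)
Δv = v₁−v₀ = (-0.03200000, 0.01920000, -0.00480000)
applied force F = (-2.0000, 1.2000, -0.3000)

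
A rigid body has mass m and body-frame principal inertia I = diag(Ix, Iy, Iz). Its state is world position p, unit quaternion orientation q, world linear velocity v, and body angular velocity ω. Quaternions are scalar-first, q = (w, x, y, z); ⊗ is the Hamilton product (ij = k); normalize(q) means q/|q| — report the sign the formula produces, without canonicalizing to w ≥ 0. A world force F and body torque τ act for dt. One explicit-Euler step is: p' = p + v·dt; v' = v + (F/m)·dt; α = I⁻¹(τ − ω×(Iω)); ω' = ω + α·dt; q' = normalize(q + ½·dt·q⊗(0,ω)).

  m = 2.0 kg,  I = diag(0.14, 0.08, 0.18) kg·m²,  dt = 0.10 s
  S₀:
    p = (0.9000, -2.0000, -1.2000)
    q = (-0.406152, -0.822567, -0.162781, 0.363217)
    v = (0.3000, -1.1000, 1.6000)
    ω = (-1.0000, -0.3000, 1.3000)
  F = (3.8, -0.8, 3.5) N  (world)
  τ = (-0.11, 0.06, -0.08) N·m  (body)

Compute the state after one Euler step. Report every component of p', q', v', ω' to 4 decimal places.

p' = (0.9300, -2.1100, -1.0400)
q' = (-0.4717, -0.8046, -0.1210, 0.3398)
v' = (0.4900, -1.1400, 1.7750)
ω' = (-1.0507, -0.2900, 1.2656)

linear accel F/m = (1.9000, -0.4000, 1.7500)
new position p' = (0.9300, -2.1100, -1.0400)
v + (F/m)dt = (0.4900, -1.1400, 1.7750)
precession coupling ω×(Iω) = (-0.0390, 0.0520, -0.0180)
(τ − ω×Iω)/I = (-0.5071, 0.1000, -0.3444)
ω' = ω + α·dt = (-1.0507, -0.2900, 1.2656)
2q̇ = q⊗(0,ω) = (-1.3435834, 0.3035018, 0.8279657, -0.4440085)
q' = normalize(q + ½dt·q⊗(0,ω)) = (-0.4717, -0.8046, -0.1210, 0.3398)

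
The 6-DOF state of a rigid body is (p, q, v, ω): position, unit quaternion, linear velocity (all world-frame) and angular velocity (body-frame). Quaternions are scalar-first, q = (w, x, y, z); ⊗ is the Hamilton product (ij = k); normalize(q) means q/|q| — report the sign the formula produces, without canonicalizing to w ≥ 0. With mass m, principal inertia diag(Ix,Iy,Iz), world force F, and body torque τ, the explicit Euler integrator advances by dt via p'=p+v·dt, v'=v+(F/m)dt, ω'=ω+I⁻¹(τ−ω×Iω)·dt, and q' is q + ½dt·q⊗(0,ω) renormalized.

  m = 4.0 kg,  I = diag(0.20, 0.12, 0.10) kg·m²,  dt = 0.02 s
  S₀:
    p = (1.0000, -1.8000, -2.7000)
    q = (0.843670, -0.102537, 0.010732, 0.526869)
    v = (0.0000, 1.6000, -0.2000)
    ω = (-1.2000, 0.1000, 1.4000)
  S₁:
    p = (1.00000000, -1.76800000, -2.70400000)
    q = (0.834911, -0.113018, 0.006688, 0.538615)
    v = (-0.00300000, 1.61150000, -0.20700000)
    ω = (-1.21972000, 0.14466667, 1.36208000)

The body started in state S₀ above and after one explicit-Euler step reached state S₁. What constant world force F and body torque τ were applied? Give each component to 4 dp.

rate change Δω = (-0.01972000, 0.04466667, -0.03792000)
precession coupling = (-0.0028, -0.1680, 0.0096)
applied torque τ = (-0.2000, 0.1000, -0.1800)
velocity change Δv = (-0.00300000, 0.01150000, -0.00700000)
F = m·Δv/dt = (-0.6000, 2.3000, -1.4000)

F = (-0.6000, 2.3000, -1.4000)
τ = (-0.2000, 0.1000, -0.1800)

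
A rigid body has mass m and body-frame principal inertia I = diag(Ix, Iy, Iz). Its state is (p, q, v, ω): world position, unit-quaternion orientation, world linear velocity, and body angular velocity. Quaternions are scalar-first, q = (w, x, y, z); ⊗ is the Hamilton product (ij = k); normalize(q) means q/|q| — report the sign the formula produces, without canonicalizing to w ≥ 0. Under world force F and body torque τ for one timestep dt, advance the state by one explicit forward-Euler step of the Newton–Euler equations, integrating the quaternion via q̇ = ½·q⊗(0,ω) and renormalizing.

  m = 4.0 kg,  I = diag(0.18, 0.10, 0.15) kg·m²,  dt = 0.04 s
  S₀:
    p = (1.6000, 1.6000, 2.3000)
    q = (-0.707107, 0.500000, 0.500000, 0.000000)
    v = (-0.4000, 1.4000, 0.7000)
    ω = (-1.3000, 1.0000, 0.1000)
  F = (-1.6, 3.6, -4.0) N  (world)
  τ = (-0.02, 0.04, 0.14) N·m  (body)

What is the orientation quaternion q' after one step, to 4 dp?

q' = (-0.7037, 0.5191, 0.4846, 0.0216)

q⊗(0,ω) = (0.1500000, 0.9692391, -0.7571070, 1.0792893)
q' = normalize(q + ½dt·q⊗(0,ω)) = (-0.7037, 0.5191, 0.4846, 0.0216)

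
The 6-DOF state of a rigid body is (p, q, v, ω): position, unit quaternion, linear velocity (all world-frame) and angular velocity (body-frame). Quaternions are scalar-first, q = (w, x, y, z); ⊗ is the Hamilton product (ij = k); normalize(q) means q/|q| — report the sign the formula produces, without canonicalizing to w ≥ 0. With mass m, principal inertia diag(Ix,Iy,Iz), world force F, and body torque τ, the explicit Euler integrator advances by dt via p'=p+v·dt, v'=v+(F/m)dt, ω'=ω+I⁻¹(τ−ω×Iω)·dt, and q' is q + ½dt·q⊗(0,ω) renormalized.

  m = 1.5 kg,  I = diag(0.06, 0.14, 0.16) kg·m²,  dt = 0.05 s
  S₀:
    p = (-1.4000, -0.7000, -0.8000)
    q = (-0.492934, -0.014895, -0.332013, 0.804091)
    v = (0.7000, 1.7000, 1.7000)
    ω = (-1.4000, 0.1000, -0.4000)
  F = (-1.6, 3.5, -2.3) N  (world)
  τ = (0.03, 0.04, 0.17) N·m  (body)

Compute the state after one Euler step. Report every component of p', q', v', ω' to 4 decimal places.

p' = (-1.3650, -0.6150, -0.7150)
q' = (-0.4843, 0.0037, -0.3613, 0.7968)
v' = (0.6467, 1.8167, 1.6233)
ω' = (-1.3743, 0.1343, -0.3434)

a = F/m = (-1.0667, 2.3333, -1.5333)
p' = p + v·dt = (-1.3650, -0.6150, -0.7150)
new velocity v' = (0.6467, 1.8167, 1.6233)
gyro term ω×Iω = (-0.0008, -0.0560, -0.0112)
α = I⁻¹(τ − ω×Iω) = (0.5133, 0.6857, 1.1325)
ω + α·dt = (-1.3743, 0.1343, -0.3434)
q⊗(0,ω) = (0.3339847, 0.7425037, -1.1809788, -0.2691341)
q + ½dt·q⊗(0,ω), renormalized = (-0.4843, 0.0037, -0.3613, 0.7968)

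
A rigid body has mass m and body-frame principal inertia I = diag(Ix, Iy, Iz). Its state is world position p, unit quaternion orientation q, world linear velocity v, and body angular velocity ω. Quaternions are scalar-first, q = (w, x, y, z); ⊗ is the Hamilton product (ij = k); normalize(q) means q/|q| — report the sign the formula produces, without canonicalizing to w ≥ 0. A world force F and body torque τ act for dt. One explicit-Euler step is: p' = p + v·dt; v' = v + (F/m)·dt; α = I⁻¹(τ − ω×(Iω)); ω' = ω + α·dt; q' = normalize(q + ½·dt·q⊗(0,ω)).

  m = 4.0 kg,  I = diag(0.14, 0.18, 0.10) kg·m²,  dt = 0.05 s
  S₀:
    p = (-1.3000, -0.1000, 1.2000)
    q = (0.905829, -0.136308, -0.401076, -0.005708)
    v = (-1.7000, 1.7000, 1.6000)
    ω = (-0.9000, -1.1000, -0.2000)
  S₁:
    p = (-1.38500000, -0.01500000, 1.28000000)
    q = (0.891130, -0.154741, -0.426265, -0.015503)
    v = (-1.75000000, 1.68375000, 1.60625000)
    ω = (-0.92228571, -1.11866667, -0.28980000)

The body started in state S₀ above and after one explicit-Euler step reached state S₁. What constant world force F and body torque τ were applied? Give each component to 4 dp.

velocity change Δv = (-0.05000000, -0.01625000, 0.00625000)
m·(v₁−v₀)/dt = (-4.0000, -1.3000, 0.5000)
rate change Δω = (-0.02228571, -0.01866667, -0.08980000)
precession coupling = (-0.0176, 0.0072, 0.0396)
applied torque τ = (-0.0800, -0.0600, -0.1400)

F = (-4.0000, -1.3000, 0.5000)
τ = (-0.0800, -0.0600, -0.1400)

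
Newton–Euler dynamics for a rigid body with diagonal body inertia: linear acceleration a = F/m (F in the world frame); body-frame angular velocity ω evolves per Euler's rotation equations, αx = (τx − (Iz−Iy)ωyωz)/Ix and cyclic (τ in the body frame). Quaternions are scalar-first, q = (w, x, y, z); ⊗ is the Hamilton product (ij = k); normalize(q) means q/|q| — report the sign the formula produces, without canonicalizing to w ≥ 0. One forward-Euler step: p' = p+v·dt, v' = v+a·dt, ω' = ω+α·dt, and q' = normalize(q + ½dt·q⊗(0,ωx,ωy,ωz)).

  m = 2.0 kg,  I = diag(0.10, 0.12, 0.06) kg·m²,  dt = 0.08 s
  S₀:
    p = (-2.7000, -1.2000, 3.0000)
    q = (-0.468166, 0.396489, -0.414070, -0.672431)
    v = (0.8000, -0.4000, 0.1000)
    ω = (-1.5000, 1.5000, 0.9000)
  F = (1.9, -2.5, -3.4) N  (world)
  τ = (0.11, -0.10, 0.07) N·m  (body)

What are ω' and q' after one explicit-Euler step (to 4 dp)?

ω' = (-1.3472, 1.4693, 1.0533)
q' = (-0.3937, 0.4481, -0.4143, -0.6874)

α = I⁻¹(τ − ω×Iω) = (1.9100, -0.3833, 1.9167)
new body rate ω' = (-1.3472, 1.4693, 1.0533)
q⊗(0,ω) = (1.8210264, 1.3382325, -0.0504426, -0.4477209)
q + ½dt·q⊗(0,ω), renormalized = (-0.3937, 0.4481, -0.4143, -0.6874)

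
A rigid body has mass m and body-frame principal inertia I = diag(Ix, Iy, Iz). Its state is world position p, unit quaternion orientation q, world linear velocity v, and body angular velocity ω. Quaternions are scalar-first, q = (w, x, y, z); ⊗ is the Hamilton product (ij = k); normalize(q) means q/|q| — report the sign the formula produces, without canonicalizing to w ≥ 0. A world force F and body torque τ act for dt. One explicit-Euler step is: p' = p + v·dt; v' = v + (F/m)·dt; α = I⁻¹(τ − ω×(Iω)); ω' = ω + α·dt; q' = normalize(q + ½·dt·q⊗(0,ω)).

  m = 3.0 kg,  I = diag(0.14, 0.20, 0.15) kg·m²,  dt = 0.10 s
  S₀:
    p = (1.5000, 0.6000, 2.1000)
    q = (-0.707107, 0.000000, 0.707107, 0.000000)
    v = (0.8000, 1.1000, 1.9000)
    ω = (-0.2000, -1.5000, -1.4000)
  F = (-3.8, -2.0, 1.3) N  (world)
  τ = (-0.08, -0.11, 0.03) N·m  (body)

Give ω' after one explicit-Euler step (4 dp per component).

precession coupling ω×(Iω) = (-0.1050, -0.0028, 0.0180)
α = I⁻¹(τ − ω×Iω) = (0.1786, -0.5360, 0.0800)
ω' = ω + α·dt = (-0.1821, -1.5536, -1.3920)

ω' = (-0.1821, -1.5536, -1.3920)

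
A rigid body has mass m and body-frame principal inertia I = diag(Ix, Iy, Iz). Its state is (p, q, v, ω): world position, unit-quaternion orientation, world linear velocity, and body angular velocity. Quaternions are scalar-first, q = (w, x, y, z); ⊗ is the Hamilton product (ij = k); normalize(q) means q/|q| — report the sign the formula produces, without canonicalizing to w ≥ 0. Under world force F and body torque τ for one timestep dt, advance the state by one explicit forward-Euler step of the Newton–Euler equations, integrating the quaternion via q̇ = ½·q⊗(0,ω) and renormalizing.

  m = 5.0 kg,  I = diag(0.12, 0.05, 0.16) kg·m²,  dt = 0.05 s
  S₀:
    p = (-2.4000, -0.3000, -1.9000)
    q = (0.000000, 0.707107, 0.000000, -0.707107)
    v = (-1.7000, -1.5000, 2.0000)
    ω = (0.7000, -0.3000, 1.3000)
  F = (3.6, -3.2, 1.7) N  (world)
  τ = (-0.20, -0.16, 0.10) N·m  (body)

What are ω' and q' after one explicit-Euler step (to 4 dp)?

ω×(Iω) gyroscopic = (-0.0429, -0.0364, 0.0147)
(τ − ω×Iω)/I = (-1.3092, -2.4720, 0.5331)
new body rate ω' = (0.6345, -0.4236, 1.3267)
q⊗(0,ω) = (0.4242642, -0.2121321, -1.4142140, -0.2121321)
q + ½dt·q⊗(0,ω), renormalized = (0.0106, 0.7013, -0.0353, -0.7119)

ω' = (0.6345, -0.4236, 1.3267)
q' = (0.0106, 0.7013, -0.0353, -0.7119)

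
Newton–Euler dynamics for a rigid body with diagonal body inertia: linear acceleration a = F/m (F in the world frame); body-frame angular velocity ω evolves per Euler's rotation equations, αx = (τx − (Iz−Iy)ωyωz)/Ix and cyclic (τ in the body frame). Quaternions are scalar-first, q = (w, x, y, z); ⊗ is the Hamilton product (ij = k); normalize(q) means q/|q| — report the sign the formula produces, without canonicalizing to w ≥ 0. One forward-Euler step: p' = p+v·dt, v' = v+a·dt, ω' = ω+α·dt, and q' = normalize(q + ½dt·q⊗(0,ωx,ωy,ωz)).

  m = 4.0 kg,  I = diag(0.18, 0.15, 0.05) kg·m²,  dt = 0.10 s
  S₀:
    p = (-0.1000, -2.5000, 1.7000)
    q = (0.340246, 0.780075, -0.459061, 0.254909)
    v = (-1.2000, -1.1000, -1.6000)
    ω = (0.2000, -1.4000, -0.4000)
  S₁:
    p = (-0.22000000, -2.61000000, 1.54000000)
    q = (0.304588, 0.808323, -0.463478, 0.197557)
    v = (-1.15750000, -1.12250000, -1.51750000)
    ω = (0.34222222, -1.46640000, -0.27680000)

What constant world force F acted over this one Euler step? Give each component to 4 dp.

velocity change Δv = (0.04250000, -0.02250000, 0.08250000)
F = m·Δv/dt = (1.7000, -0.9000, 3.3000)

F = (1.7000, -0.9000, 3.3000)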